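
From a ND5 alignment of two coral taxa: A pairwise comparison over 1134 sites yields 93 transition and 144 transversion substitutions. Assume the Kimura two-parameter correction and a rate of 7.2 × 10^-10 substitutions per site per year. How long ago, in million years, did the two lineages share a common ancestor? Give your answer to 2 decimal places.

170.28

P = 93/1134 ≈ 0.082011 and Q = 144/1134 ≈ 0.126984.
Under the Kimura two-parameter model, d = −½ ln(1 − 2P − Q) − ¼ ln(1 − 2Q).
1 − 2P − Q = 0.708994, giving −½ ln(0.708994) = 0.171954.
1 − 2Q = 0.746032, giving −¼ ln(0.746032) = 0.073247.
d = 0.171954 + 0.073247 = 0.245201.
Under a molecular clock d = 2μt, so t = d/(2μ) = 0.245201 / (2 × 7.2 × 10^-10) = 170.28 million years.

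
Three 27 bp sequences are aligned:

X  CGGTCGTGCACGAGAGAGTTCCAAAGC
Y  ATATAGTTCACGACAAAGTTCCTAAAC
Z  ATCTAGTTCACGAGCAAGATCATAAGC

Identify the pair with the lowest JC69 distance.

X–Y: 9/27 differ, p = 0.333, d = 0.441.
X–Z: 10/27 differ, p = 0.370, d = 0.511.
Y–Z: 6/27 differ, p = 0.222, d = 0.264.
The smallest distance is between Y and Z.

Y and Z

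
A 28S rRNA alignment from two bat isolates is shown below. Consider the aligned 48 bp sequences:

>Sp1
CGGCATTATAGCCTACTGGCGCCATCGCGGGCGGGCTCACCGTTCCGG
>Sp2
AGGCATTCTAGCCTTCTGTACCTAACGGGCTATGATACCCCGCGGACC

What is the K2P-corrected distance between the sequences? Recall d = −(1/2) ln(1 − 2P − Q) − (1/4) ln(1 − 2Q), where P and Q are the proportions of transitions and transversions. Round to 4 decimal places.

Of 48 sites, 4 differences are transitions and 19 are transversions, so P = 4/48 ≈ 0.083333 and Q = 19/48 ≈ 0.395833.
Under the Kimura two-parameter model, d = −½ ln(1 − 2P − Q) − ¼ ln(1 − 2Q).
1 − 2P − Q = 0.437501, giving −½ ln(0.437501) = 0.413338.
1 − 2Q = 0.208334, giving −¼ ln(0.208334) = 0.392153.
d = 0.413338 + 0.392153 = 0.805491.

0.8055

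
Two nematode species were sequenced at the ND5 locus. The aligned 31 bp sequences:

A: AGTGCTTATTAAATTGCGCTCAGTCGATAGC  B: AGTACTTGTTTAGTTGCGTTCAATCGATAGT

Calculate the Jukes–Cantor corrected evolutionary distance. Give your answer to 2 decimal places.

0.27

The sequences differ at 7 of 31 sites (4, 8, 11, 13, 19, 23, 31), so p = 7/31 ≈ 0.225806.
d = −(3/4) ln(1 − 4p/3) = −0.75 ln(1 − 0.301075) = −0.75 ln(0.698925)
  = −0.75 × (-0.358212) = 0.268659 substitutions/site.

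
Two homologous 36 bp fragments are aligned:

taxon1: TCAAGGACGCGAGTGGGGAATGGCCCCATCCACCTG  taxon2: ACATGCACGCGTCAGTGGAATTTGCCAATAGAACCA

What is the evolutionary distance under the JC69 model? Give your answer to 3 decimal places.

0.673

The sequences differ at 16 of 36 sites, so p = 16/36 ≈ 0.444444.
d = −(3/4) ln(1 − 4p/3) = −0.75 ln(1 − 0.592592) = −0.75 ln(0.407408)
  = −0.75 × (-0.897940) = 0.673455 substitutions/site.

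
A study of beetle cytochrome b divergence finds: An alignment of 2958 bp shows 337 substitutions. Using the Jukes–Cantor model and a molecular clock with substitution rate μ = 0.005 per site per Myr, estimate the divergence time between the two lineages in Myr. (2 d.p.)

p = 337/2958 ≈ 0.113928.
d = −(3/4) ln(1 − 4p/3) = −0.75 ln(1 − 0.151904) = −0.75 ln(0.848096)
  = −0.75 × (-0.164761) = 0.123571 substitutions/site.
Under a molecular clock d = 2μt, so t = d/(2μ) = 0.123571 / (2 × 0.005) = 12.36 Myr.

12.36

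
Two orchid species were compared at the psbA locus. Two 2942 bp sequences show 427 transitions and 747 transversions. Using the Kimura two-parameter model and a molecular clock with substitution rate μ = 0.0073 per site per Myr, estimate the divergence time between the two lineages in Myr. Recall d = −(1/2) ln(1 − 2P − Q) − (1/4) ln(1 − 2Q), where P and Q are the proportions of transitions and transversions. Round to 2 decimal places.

P = 427/2942 ≈ 0.145139 and Q = 747/2942 ≈ 0.253909.
Under the Kimura two-parameter model, d = −½ ln(1 − 2P − Q) − ¼ ln(1 − 2Q).
1 − 2P − Q = 0.455813, giving −½ ln(0.455813) = 0.392836.
1 − 2Q = 0.492182, giving −¼ ln(0.492182) = 0.177227.
d = 0.392836 + 0.177227 = 0.570063.
Under a molecular clock d = 2μt, so t = d/(2μ) = 0.570063 / (2 × 0.0073) = 39.05 Myr.

39.05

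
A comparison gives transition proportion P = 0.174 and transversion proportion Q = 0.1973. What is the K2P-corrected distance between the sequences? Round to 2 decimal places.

Under the Kimura two-parameter model, d = −½ ln(1 − 2P − Q) − ¼ ln(1 − 2Q).
1 − 2P − Q = 0.4547, giving −½ ln(0.4547) = 0.394059.
1 − 2Q = 0.6054, giving −¼ ln(0.6054) = 0.125466.
d = 0.394059 + 0.125466 = 0.519525.

0.52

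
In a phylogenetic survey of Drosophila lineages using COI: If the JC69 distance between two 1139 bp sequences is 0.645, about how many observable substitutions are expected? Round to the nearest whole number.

493

Invert JC69: p = (3/4)(1 − e^(−4d/3)) = 0.75 × (1 − e^(-0.86)) = 0.75 × (1 − 0.423162) = 0.432629.
Expected differing sites = pL ≈ 0.432629 × 1139 = 492.764431 ≈ 493.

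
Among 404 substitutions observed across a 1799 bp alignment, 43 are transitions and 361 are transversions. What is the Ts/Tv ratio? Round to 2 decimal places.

R = 43/361 = 0.119113… ≈ 0.12 (to 2 d.p.).

0.12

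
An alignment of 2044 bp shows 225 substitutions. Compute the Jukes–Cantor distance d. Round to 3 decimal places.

p = 225/2044 ≈ 0.110078.
d = −(3/4) ln(1 − 4p/3) = −0.75 ln(1 − 0.146771) = −0.75 ln(0.853229)
  = −0.75 × (-0.158727) = 0.119045 substitutions/site.

0.119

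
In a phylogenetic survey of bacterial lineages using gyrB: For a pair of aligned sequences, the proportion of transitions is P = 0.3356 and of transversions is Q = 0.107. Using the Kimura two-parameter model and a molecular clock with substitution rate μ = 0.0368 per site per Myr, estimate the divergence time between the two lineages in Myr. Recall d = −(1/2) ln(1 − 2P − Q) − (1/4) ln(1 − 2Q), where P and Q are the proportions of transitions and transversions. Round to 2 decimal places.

Under the Kimura two-parameter model, d = −½ ln(1 − 2P − Q) − ¼ ln(1 − 2Q).
1 − 2P − Q = 0.2218, giving −½ ln(0.2218) = 0.752990.
1 − 2Q = 0.786, giving −¼ ln(0.786) = 0.060200.
d = 0.752990 + 0.060200 = 0.813190.
Under a molecular clock d = 2μt, so t = d/(2μ) = 0.813190 / (2 × 0.0368) = 11.05 Myr.

11.05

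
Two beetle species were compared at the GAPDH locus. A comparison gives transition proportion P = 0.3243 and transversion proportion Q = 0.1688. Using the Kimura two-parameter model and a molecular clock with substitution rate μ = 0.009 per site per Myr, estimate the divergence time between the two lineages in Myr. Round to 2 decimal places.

Under the Kimura two-parameter model, d = −½ ln(1 − 2P − Q) − ¼ ln(1 − 2Q).
1 − 2P − Q = 0.1826, giving −½ ln(0.1826) = 0.850229.
1 − 2Q = 0.6624, giving −¼ ln(0.6624) = 0.102971.
d = 0.850229 + 0.102971 = 0.953200.
Under a molecular clock d = 2μt, so t = d/(2μ) = 0.953200 / (2 × 0.009) = 52.96 Myr.

52.96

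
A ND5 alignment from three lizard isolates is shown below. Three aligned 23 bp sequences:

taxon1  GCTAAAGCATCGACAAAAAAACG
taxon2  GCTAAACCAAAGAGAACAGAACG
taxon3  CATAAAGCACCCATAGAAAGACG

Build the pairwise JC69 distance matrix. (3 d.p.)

taxon1–taxon2: 6/23 sites differ → p ≈ 0.26087, d = −0.75 ln(1 − 0.347827) = 0.320584 ≈ 0.321.
taxon1–taxon3: 7/23 sites differ → p ≈ 0.304348, d = −0.75 ln(1 − 0.405797) = 0.390401 ≈ 0.390.
taxon2–taxon3: 11/23 sites differ → p ≈ 0.478261, d = −0.75 ln(1 − 0.637681) = 0.761423 ≈ 0.761.

d(taxon1,taxon2) = 0.321, d(taxon1,taxon3) = 0.390, d(taxon2,taxon3) = 0.761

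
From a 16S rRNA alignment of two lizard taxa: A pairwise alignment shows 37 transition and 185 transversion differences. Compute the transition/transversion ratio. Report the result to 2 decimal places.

0.20

R = 37/185 = 0.20.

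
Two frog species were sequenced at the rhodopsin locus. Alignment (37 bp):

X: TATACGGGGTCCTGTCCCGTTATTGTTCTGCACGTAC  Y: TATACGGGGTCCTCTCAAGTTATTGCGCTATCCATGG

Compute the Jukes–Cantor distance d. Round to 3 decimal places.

The sequences differ at 11 of 37 sites, so p = 11/37 ≈ 0.297297.
d = −(3/4) ln(1 − 4p/3) = −0.75 ln(1 − 0.396396) = −0.75 ln(0.603604)
  = −0.75 × (-0.504837) = 0.378628 substitutions/site.

0.379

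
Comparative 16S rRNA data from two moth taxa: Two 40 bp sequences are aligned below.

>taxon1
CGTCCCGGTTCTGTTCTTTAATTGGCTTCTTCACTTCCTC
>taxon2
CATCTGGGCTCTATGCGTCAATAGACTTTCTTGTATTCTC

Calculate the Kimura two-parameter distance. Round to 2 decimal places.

Of 40 sites, 12 differences are transitions and 5 are transversions, so P = 12/40 = 0.3 and Q = 5/40 = 0.125.
Under the Kimura two-parameter model, d = −½ ln(1 − 2P − Q) − ¼ ln(1 − 2Q).
1 − 2P − Q = 0.275, giving −½ ln(0.275) = 0.645492.
1 − 2Q = 0.75, giving −¼ ln(0.75) = 0.071921.
d = 0.645492 + 0.071921 = 0.717413.

0.72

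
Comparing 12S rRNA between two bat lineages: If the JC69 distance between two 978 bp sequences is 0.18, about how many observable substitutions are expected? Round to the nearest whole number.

Invert JC69: p = (3/4)(1 − e^(−4d/3)) = 0.75 × (1 − e^(-0.24)) = 0.75 × (1 − 0.786628) = 0.160029.
Expected differing sites = pL ≈ 0.160029 × 978 = 156.508362 ≈ 157.

157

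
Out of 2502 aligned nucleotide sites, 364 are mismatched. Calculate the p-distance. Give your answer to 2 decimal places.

p = 364/2502 = 0.145483… ≈ 0.15 (to 2 d.p.).

0.15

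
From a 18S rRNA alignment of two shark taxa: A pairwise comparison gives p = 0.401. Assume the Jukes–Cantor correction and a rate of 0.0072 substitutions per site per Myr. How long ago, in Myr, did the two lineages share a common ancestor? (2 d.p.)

39.84

d = −(3/4) ln(1 − 4p/3) = −0.75 ln(1 − 0.534667) = −0.75 ln(0.465333)
  = −0.75 × (-0.765002) = 0.573752 substitutions/site.
Under a molecular clock d = 2μt, so t = d/(2μ) = 0.573752 / (2 × 0.0072) = 39.84 Myr.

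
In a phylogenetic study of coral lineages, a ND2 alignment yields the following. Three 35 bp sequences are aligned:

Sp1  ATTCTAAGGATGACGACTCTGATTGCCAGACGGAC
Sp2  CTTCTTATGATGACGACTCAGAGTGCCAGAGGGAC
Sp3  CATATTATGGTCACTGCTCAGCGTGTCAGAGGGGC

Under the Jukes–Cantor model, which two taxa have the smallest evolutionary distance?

Sp1–Sp2: 6/35 differ, p = 0.171, d = 0.195.
Sp1–Sp3: 15/35 differ, p = 0.429, d = 0.635.
Sp2–Sp3: 9/35 differ, p = 0.257, d = 0.315.
The smallest distance is between Sp1 and Sp2.

Sp1 and Sp2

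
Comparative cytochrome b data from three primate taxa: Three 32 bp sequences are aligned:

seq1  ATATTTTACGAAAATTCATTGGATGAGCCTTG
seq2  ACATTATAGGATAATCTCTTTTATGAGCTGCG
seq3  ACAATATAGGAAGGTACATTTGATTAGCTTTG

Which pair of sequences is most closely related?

seq1–seq2: 12/32 differ, p = 0.375, d = 0.520.
seq1–seq3: 10/32 differ, p = 0.313, d = 0.404.
seq2–seq3: 11/32 differ, p = 0.344, d = 0.460.
The smallest distance is between seq1 and seq3.

seq1 and seq3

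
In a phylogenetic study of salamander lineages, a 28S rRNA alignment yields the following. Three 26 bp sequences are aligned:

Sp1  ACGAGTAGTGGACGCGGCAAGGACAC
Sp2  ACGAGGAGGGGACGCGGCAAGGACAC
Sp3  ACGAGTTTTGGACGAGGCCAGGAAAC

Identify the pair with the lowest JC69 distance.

Sp1–Sp2: 2/26 differ, p = 0.077, d = 0.081.
Sp1–Sp3: 5/26 differ, p = 0.192, d = 0.222.
Sp2–Sp3: 7/26 differ, p = 0.269, d = 0.334.
The smallest distance is between Sp1 and Sp2.

Sp1 and Sp2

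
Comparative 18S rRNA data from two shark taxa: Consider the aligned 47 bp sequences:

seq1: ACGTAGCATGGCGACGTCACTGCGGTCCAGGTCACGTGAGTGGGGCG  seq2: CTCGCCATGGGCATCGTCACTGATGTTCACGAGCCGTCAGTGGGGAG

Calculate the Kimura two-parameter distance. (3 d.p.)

0.657

Of 47 sites, 3 differences are transitions and 17 are transversions, so P = 3/47 ≈ 0.06383 and Q = 17/47 ≈ 0.361702.
Under the Kimura two-parameter model, d = −½ ln(1 − 2P − Q) − ¼ ln(1 − 2Q).
1 − 2P − Q = 0.510638, giving −½ ln(0.510638) = 0.336047.
1 − 2Q = 0.276596, giving −¼ ln(0.276596) = 0.321299.
d = 0.336047 + 0.321299 = 0.657346.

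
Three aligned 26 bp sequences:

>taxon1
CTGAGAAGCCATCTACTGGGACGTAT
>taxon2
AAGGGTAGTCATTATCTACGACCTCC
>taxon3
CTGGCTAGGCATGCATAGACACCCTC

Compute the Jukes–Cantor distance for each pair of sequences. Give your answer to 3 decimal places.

taxon1–taxon2: 13/26 sites differ → p = 0.5, d = −0.75 ln(1 − 0.666667) = 0.823960 ≈ 0.824.
taxon1–taxon3: 14/26 sites differ → p ≈ 0.538462, d = −0.75 ln(1 − 0.717949) = 0.949251 ≈ 0.949.
taxon2–taxon3: 14/26 sites differ → p ≈ 0.538462, d = −0.75 ln(1 − 0.717949) = 0.949251 ≈ 0.949.

d(taxon1,taxon2) = 0.824, d(taxon1,taxon3) = 0.949, d(taxon2,taxon3) = 0.949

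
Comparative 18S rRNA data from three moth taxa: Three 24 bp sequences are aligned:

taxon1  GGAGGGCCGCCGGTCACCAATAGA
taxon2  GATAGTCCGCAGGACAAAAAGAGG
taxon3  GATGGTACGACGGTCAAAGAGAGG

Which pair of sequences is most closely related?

taxon1–taxon2: 10/24 differ, p = 0.417, d = 0.608.
taxon1–taxon3: 10/24 differ, p = 0.417, d = 0.608.
taxon2–taxon3: 6/24 differ, p = 0.250, d = 0.304.
The smallest distance is between taxon2 and taxon3.

taxon2 and taxon3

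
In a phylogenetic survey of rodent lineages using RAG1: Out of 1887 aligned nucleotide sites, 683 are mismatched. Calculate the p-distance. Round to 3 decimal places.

p = 683/1887 = 0.361950… ≈ 0.362 (to 3 d.p.).

0.362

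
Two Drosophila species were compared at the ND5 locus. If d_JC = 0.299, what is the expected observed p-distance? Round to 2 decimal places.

0.25

p = (3/4)(1 − e^(−4d/3)) = 0.75 × (1 − e^(-0.398667)) = 0.75 × (1 − 0.671214) = 0.246590.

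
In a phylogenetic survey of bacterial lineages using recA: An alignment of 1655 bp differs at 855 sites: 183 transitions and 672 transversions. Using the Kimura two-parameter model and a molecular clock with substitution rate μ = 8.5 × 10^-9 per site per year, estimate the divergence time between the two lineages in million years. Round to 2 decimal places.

P = 183/1655 ≈ 0.110574 and Q = 672/1655 ≈ 0.406042.
Under the Kimura two-parameter model, d = −½ ln(1 − 2P − Q) − ¼ ln(1 − 2Q).
1 − 2P − Q = 0.37281, giving −½ ln(0.37281) = 0.493343.
1 − 2Q = 0.187916, giving −¼ ln(0.187916) = 0.417940.
d = 0.493343 + 0.417940 = 0.911283.
Under a molecular clock d = 2μt, so t = d/(2μ) = 0.911283 / (2 × 8.5 × 10^-9) = 53.60 million years.

53.60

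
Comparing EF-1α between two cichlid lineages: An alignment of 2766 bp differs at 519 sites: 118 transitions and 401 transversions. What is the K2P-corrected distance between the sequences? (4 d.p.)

P = 118/2766 ≈ 0.042661 and Q = 401/2766 ≈ 0.144975.
Under the Kimura two-parameter model, d = −½ ln(1 − 2P − Q) − ¼ ln(1 − 2Q).
1 − 2P − Q = 0.769703, giving −½ ln(0.769703) = 0.130875.
1 − 2Q = 0.71005, giving −¼ ln(0.71005) = 0.085605.
d = 0.130875 + 0.085605 = 0.216480.

0.2165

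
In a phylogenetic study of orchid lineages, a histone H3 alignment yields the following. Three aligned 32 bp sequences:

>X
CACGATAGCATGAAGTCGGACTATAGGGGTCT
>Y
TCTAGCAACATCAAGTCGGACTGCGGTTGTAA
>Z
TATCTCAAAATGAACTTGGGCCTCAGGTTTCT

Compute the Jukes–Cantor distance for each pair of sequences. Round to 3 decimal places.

d(X,Y) = 0.736, d(X,Z) = 0.736, d(Y,Z) = 0.736

X–Y: 15/32 sites differ → p = 0.46875, d = −0.75 ln(1 − 0.625) = 0.735622 ≈ 0.736.
X–Z: 15/32 sites differ → p = 0.46875, d = −0.75 ln(1 − 0.625) = 0.735622 ≈ 0.736.
Y–Z: 15/32 sites differ → p = 0.46875, d = −0.75 ln(1 − 0.625) = 0.735622 ≈ 0.736.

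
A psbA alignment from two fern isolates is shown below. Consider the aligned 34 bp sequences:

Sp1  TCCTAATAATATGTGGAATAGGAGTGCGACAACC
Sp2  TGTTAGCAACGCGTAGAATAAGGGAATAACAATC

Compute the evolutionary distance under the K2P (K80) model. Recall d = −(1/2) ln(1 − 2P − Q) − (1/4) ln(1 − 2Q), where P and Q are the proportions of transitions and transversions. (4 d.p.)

0.8986

Of 34 sites, 13 differences are transitions and 2 are transversions, so P = 13/34 ≈ 0.382353 and Q = 2/34 ≈ 0.058824.
Under the Kimura two-parameter model, d = −½ ln(1 − 2P − Q) − ¼ ln(1 − 2Q).
1 − 2P − Q = 0.17647, giving −½ ln(0.17647) = 0.867302.
1 − 2Q = 0.882352, giving −¼ ln(0.882352) = 0.031291.
d = 0.867302 + 0.031291 = 0.898593.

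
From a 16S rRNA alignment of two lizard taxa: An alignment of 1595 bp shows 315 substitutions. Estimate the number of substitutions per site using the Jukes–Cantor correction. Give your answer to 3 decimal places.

p = 315/1595 ≈ 0.197492.
d = −(3/4) ln(1 − 4p/3) = −0.75 ln(1 − 0.263323) = −0.75 ln(0.736677)
  = −0.75 × (-0.305606) = 0.229205 substitutions/site.

0.229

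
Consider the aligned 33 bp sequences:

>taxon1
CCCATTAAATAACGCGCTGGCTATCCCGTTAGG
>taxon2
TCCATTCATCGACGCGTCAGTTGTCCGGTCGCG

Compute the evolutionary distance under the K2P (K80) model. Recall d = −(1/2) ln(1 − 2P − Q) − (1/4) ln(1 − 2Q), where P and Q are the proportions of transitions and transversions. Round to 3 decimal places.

Of 33 sites, 10 differences are transitions and 4 are transversions, so P = 10/33 ≈ 0.30303 and Q = 4/33 ≈ 0.121212.
Under the Kimura two-parameter model, d = −½ ln(1 − 2P − Q) − ¼ ln(1 − 2Q).
1 − 2P − Q = 0.272728, giving −½ ln(0.272728) = 0.649640.
1 − 2Q = 0.757576, giving −¼ ln(0.757576) = 0.069408.
d = 0.649640 + 0.069408 = 0.719048.

0.719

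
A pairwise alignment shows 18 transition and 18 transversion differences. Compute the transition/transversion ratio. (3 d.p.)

R = 18/18 = 1.000.

1.000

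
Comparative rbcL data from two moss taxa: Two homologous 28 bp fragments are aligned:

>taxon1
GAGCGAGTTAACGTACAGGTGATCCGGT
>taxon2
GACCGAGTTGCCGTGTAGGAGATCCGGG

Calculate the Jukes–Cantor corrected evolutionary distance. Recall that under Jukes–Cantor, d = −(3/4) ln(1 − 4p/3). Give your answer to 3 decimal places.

The sequences differ at 7 of 28 sites (3, 10, 11, 15, 16, 20, 28), so p = 7/28 = 0.25.
d = −(3/4) ln(1 − 4p/3) = −0.75 ln(1 − 0.333333) = −0.75 ln(0.666667)
  = −0.75 × (-0.405465) = 0.304099 substitutions/site.

0.304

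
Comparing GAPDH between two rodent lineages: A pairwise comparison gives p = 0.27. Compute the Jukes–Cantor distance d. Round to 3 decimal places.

d = −(3/4) ln(1 − 4p/3) = −0.75 ln(1 − 0.36) = −0.75 ln(0.64)
  = −0.75 × (-0.446287) = 0.334715 substitutions/site.

0.335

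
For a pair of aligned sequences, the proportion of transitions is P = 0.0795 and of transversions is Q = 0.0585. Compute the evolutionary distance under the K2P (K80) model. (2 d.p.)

0.15

Under the Kimura two-parameter model, d = −½ ln(1 − 2P − Q) − ¼ ln(1 − 2Q).
1 − 2P − Q = 0.7825, giving −½ ln(0.7825) = 0.122631.
1 − 2Q = 0.883, giving −¼ ln(0.883) = 0.031108.
d = 0.122631 + 0.031108 = 0.153739.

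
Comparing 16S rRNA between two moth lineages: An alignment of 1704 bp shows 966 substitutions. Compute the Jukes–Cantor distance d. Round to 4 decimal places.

1.0575

p = 966/1704 ≈ 0.566901.
d = −(3/4) ln(1 − 4p/3) = −0.75 ln(1 − 0.755868) = −0.75 ln(0.244132)
  = −0.75 × (-1.410046) = 1.057535 substitutions/site.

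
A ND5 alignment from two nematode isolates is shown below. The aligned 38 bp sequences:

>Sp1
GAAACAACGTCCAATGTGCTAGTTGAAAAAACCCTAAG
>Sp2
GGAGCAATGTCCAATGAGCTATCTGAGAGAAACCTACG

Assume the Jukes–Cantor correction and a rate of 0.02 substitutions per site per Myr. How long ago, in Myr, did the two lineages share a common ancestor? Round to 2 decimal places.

8.10

The sequences differ at 10 of 38 sites (2, 4, 8, 17, 22, 23, 27, 29, 32, 37), so p = 10/38 ≈ 0.263158.
d = −(3/4) ln(1 − 4p/3) = −0.75 ln(1 − 0.350877) = −0.75 ln(0.649123)
  = −0.75 × (-0.432133) = 0.324100 substitutions/site.
Under a molecular clock d = 2μt, so t = d/(2μ) = 0.324100 / (2 × 0.02) = 8.10 Myr.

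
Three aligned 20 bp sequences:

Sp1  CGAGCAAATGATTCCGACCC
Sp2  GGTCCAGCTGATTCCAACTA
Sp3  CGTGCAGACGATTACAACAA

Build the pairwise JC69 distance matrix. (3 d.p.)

Sp1–Sp2: 8/20 sites differ → p = 0.4, d = −0.75 ln(1 − 0.533333) = 0.571605 ≈ 0.572.
Sp1–Sp3: 7/20 sites differ → p = 0.35, d = −0.75 ln(1 − 0.466667) = 0.471457 ≈ 0.471.
Sp2–Sp3: 6/20 sites differ → p = 0.3, d = −0.75 ln(1 − 0.4) = 0.383119 ≈ 0.383.

d(Sp1,Sp2) = 0.572, d(Sp1,Sp3) = 0.471, d(Sp2,Sp3) = 0.383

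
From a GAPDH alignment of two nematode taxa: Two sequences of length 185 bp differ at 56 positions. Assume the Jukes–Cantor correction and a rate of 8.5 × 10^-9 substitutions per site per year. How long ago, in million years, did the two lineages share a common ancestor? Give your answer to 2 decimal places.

22.80

p = 56/185 ≈ 0.302703.
d = −(3/4) ln(1 − 4p/3) = −0.75 ln(1 − 0.403604) = −0.75 ln(0.596396)
  = −0.75 × (-0.516850) = 0.387638 substitutions/site.
Under a molecular clock d = 2μt, so t = d/(2μ) = 0.387638 / (2 × 8.5 × 10^-9) = 22.80 million years.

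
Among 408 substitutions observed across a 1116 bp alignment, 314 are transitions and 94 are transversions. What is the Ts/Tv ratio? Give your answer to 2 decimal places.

R = 314/94 = 3.340425… ≈ 3.34 (to 2 d.p.).

3.34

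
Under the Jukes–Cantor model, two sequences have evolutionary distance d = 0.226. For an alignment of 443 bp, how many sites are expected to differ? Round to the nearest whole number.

Invert JC69: p = (3/4)(1 − e^(−4d/3)) = 0.75 × (1 − e^(-0.301333)) = 0.75 × (1 − 0.739831) = 0.195127.
Expected differing sites = pL ≈ 0.195127 × 443 = 86.441261 ≈ 86.

86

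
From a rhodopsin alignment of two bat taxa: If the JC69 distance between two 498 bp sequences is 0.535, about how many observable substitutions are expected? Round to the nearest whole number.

190

Invert JC69: p = (3/4)(1 − e^(−4d/3)) = 0.75 × (1 − e^(-0.713333)) = 0.75 × (1 − 0.490008) = 0.382494.
Expected differing sites = pL ≈ 0.382494 × 498 = 190.482012 ≈ 190.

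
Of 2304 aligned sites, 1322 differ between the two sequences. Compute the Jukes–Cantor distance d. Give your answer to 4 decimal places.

p = 1322/2304 ≈ 0.573785.
d = −(3/4) ln(1 − 4p/3) = −0.75 ln(1 − 0.765047) = −0.75 ln(0.234953)
  = −0.75 × (-1.448370) = 1.086278 substitutions/site.

1.0863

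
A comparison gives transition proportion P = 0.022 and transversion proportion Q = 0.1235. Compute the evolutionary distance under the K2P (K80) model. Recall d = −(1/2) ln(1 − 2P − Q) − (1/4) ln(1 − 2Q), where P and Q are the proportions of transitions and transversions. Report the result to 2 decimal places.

Under the Kimura two-parameter model, d = −½ ln(1 − 2P − Q) − ¼ ln(1 − 2Q).
1 − 2P − Q = 0.8325, giving −½ ln(0.8325) = 0.091661.
1 − 2Q = 0.753, giving −¼ ln(0.753) = 0.070923.
d = 0.091661 + 0.070923 = 0.162584.

0.16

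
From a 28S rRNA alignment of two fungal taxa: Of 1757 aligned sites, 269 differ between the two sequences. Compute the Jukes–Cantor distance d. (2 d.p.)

0.17

p = 269/1757 ≈ 0.153102.
d = −(3/4) ln(1 − 4p/3) = −0.75 ln(1 − 0.204136) = −0.75 ln(0.795864)
  = −0.75 × (-0.228327) = 0.171245 substitutions/site.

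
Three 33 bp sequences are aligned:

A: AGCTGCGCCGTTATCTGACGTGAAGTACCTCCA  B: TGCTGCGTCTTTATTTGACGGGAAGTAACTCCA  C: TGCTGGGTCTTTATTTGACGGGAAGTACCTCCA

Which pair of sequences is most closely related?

B and C

A–B: 6/33 differ, p = 0.182, d = 0.208.
A–C: 6/33 differ, p = 0.182, d = 0.208.
B–C: 2/33 differ, p = 0.061, d = 0.063.
The smallest distance is between B and C.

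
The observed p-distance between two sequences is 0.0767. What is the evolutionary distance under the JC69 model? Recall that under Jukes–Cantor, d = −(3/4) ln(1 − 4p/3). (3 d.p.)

d = −(3/4) ln(1 − 4p/3) = −0.75 ln(1 − 0.102267) = −0.75 ln(0.897733)
  = −0.75 × (-0.107883) = 0.080912 substitutions/site.

0.081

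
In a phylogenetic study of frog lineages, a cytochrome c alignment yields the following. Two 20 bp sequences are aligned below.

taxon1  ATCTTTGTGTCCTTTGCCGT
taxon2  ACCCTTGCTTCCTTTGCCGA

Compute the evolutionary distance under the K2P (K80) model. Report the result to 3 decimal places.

Of 20 sites, 3 differences are transitions and 2 are transversions, so P = 3/20 = 0.15 and Q = 2/20 = 0.1.
Under the Kimura two-parameter model, d = −½ ln(1 − 2P − Q) − ¼ ln(1 − 2Q).
1 − 2P − Q = 0.6, giving −½ ln(0.6) = 0.255413.
1 − 2Q = 0.8, giving −¼ ln(0.8) = 0.055786.
d = 0.255413 + 0.055786 = 0.311199.

0.311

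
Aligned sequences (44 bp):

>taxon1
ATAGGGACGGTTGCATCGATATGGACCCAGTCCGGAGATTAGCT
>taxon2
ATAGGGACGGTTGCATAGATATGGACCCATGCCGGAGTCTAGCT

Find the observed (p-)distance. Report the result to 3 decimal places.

0.114

The sequences differ at 5 of 44 positions (sites 17, 30, 31, 38, 39).
p = 5/44 = 0.113636… ≈ 0.114 (to 3 d.p.).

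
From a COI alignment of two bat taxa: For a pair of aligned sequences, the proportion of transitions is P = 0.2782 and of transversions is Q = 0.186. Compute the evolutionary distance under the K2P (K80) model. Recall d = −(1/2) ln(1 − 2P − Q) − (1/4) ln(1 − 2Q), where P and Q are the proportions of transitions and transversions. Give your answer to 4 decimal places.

Under the Kimura two-parameter model, d = −½ ln(1 − 2P − Q) − ¼ ln(1 − 2Q).
1 − 2P − Q = 0.2576, giving −½ ln(0.2576) = 0.678174.
1 − 2Q = 0.628, giving −¼ ln(0.628) = 0.116304.
d = 0.678174 + 0.116304 = 0.794478.

0.7945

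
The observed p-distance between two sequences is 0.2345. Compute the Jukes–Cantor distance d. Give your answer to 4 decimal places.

d = −(3/4) ln(1 − 4p/3) = −0.75 ln(1 − 0.312667) = −0.75 ln(0.687333)
  = −0.75 × (-0.374936) = 0.281202 substitutions/site.

0.2812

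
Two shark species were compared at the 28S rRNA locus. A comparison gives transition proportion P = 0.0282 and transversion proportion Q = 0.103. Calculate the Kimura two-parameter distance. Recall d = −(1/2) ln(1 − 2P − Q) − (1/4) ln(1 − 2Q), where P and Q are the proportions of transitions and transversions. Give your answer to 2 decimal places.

Under the Kimura two-parameter model, d = −½ ln(1 − 2P − Q) − ¼ ln(1 − 2Q).
1 − 2P − Q = 0.8406, giving −½ ln(0.8406) = 0.086820.
1 − 2Q = 0.794, giving −¼ ln(0.794) = 0.057668.
d = 0.086820 + 0.057668 = 0.144488.

0.14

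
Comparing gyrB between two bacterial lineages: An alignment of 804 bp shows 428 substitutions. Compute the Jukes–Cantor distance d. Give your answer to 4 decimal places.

0.9278

p = 428/804 ≈ 0.532338.
d = −(3/4) ln(1 − 4p/3) = −0.75 ln(1 − 0.709784) = −0.75 ln(0.290216)
  = −0.75 × (-1.237130) = 0.927848 substitutions/site.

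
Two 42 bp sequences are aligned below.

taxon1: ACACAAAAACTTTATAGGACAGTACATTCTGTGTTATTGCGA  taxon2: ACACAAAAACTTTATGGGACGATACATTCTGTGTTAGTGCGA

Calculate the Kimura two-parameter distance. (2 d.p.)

Of 42 sites, 3 differences are transitions and 1 are transversions, so P = 3/42 ≈ 0.071429 and Q = 1/42 ≈ 0.02381.
Under the Kimura two-parameter model, d = −½ ln(1 − 2P − Q) − ¼ ln(1 − 2Q).
1 − 2P − Q = 0.833332, giving −½ ln(0.833332) = 0.091162.
1 − 2Q = 0.95238, giving −¼ ln(0.95238) = 0.012198.
d = 0.091162 + 0.012198 = 0.103360.

0.10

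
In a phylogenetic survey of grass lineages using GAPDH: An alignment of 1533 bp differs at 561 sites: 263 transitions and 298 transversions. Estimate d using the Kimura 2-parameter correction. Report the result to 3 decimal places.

0.509

P = 263/1533 ≈ 0.171559 and Q = 298/1533 ≈ 0.19439.
Under the Kimura two-parameter model, d = −½ ln(1 − 2P − Q) − ¼ ln(1 − 2Q).
1 − 2P − Q = 0.462492, giving −½ ln(0.462492) = 0.385563.
1 − 2Q = 0.61122, giving −¼ ln(0.61122) = 0.123075.
d = 0.385563 + 0.123075 = 0.508638.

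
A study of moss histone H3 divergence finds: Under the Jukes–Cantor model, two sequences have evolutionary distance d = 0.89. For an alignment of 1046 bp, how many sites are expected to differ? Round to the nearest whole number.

545

Invert JC69: p = (3/4)(1 − e^(−4d/3)) = 0.75 × (1 − e^(-1.186667)) = 0.75 × (1 − 0.305237) = 0.521072.
Expected differing sites = pL ≈ 0.521072 × 1046 = 545.041312 ≈ 545.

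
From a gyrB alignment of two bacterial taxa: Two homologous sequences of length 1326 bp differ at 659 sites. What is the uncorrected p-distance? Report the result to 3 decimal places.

p = 659/1326 = 0.496983… ≈ 0.497 (to 3 d.p.).

0.497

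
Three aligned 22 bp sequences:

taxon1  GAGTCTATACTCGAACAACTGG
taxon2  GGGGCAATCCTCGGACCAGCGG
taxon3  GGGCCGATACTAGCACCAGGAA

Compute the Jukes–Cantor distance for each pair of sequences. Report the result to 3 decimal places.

d(taxon1,taxon2) = 0.497, d(taxon1,taxon3) = 0.699, d(taxon2,taxon3) = 0.497

taxon1–taxon2: 8/22 sites differ → p ≈ 0.363636, d = −0.75 ln(1 − 0.484848) = 0.497470 ≈ 0.497.
taxon1–taxon3: 10/22 sites differ → p ≈ 0.454545, d = −0.75 ln(1 − 0.60606) = 0.698667 ≈ 0.699.
taxon2–taxon3: 8/22 sites differ → p ≈ 0.363636, d = −0.75 ln(1 − 0.484848) = 0.497470 ≈ 0.497.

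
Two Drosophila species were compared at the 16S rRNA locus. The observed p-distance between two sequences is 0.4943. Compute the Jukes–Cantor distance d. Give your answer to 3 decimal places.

d = −(3/4) ln(1 − 4p/3) = −0.75 ln(1 − 0.659067) = −0.75 ln(0.340933)
  = −0.75 × (-1.076069) = 0.807052 substitutions/site.

0.807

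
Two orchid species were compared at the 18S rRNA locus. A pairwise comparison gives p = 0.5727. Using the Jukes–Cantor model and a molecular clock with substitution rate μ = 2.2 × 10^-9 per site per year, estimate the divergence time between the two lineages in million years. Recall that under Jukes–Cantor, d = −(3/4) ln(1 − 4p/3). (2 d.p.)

245.83

d = −(3/4) ln(1 − 4p/3) = −0.75 ln(1 − 0.7636) = −0.75 ln(0.2364)
  = −0.75 × (-1.442230) = 1.081673 substitutions/site.
Under a molecular clock d = 2μt, so t = d/(2μ) = 1.081673 / (2 × 2.2 × 10^-9) = 245.83 million years.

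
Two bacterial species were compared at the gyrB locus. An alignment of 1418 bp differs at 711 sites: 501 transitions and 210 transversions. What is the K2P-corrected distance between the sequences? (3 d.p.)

P = 501/1418 ≈ 0.353315 and Q = 210/1418 ≈ 0.148096.
Under the Kimura two-parameter model, d = −½ ln(1 − 2P − Q) − ¼ ln(1 − 2Q).
1 − 2P − Q = 0.145274, giving −½ ln(0.145274) = 0.964567.
1 − 2Q = 0.703808, giving −¼ ln(0.703808) = 0.087812.
d = 0.964567 + 0.087812 = 1.052379.

1.052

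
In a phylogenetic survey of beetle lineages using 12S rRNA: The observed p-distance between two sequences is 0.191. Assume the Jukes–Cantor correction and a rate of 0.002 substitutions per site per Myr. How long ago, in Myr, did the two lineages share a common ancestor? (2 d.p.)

55.11

d = −(3/4) ln(1 − 4p/3) = −0.75 ln(1 − 0.254667) = −0.75 ln(0.745333)
  = −0.75 × (-0.293924) = 0.220443 substitutions/site.
Under a molecular clock d = 2μt, so t = d/(2μ) = 0.220443 / (2 × 0.002) = 55.11 Myr.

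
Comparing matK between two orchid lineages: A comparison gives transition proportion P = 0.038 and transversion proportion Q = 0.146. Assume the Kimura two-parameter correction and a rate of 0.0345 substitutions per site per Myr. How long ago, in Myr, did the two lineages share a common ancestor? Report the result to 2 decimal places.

Under the Kimura two-parameter model, d = −½ ln(1 − 2P − Q) − ¼ ln(1 − 2Q).
1 − 2P − Q = 0.778, giving −½ ln(0.778) = 0.125514.
1 − 2Q = 0.708, giving −¼ ln(0.708) = 0.086328.
d = 0.125514 + 0.086328 = 0.211842.
Under a molecular clock d = 2μt, so t = d/(2μ) = 0.211842 / (2 × 0.0345) = 3.07 Myr.

3.07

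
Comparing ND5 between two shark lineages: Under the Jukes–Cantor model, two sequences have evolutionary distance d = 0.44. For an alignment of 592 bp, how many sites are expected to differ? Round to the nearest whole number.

197

Invert JC69: p = (3/4)(1 − e^(−4d/3)) = 0.75 × (1 − e^(-0.586667)) = 0.75 × (1 − 0.556178) = 0.332867.
Expected differing sites = pL ≈ 0.332867 × 592 = 197.057264 ≈ 197.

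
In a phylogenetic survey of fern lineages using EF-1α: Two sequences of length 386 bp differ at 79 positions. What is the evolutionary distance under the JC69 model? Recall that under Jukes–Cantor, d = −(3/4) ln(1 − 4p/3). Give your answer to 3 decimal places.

p = 79/386 ≈ 0.204663.
d = −(3/4) ln(1 − 4p/3) = −0.75 ln(1 − 0.272884) = −0.75 ln(0.727116)
  = −0.75 × (-0.318669) = 0.239002 substitutions/site.

0.239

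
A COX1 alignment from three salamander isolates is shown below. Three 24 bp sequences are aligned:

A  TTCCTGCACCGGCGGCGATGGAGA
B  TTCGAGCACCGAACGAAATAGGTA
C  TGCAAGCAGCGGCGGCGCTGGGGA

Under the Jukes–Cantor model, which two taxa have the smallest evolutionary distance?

A and C

A–B: 10/24 differ, p = 0.417, d = 0.608.
A–C: 6/24 differ, p = 0.250, d = 0.304.
B–C: 11/24 differ, p = 0.458, d = 0.708.
The smallest distance is between A and C.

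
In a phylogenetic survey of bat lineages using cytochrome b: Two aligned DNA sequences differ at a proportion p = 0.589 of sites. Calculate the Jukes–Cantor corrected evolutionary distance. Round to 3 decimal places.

d = −(3/4) ln(1 − 4p/3) = −0.75 ln(1 − 0.785333) = −0.75 ln(0.214667)
  = −0.75 × (-1.538667) = 1.154000 substitutions/site.

1.154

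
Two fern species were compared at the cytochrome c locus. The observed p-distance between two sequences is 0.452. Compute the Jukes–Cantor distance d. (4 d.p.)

d = −(3/4) ln(1 − 4p/3) = −0.75 ln(1 − 0.602667) = −0.75 ln(0.397333)
  = −0.75 × (-0.922981) = 0.692236 substitutions/site.

0.6922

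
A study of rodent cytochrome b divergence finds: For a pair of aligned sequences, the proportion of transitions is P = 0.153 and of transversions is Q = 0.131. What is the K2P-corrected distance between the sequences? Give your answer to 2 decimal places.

0.36

Under the Kimura two-parameter model, d = −½ ln(1 − 2P − Q) − ¼ ln(1 − 2Q).
1 − 2P − Q = 0.563, giving −½ ln(0.563) = 0.287238.
1 − 2Q = 0.738, giving −¼ ln(0.738) = 0.075953.
d = 0.287238 + 0.075953 = 0.363191.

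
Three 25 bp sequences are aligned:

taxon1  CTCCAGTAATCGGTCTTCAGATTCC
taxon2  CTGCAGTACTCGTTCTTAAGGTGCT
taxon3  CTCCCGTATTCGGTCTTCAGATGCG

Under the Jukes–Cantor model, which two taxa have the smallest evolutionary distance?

taxon1–taxon2: 7/25 differ, p = 0.280, d = 0.351.
taxon1–taxon3: 4/25 differ, p = 0.160, d = 0.180.
taxon2–taxon3: 7/25 differ, p = 0.280, d = 0.351.
The smallest distance is between taxon1 and taxon3.

taxon1 and taxon3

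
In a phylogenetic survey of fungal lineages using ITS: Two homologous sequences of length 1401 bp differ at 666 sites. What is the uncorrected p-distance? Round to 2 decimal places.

0.48

p = 666/1401 = 0.475374… ≈ 0.48 (to 2 d.p.).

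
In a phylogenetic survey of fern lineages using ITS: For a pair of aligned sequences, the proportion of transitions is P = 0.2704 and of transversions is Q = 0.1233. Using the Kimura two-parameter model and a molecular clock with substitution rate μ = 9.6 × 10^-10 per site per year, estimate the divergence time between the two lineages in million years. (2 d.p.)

320.97

Under the Kimura two-parameter model, d = −½ ln(1 − 2P − Q) − ¼ ln(1 − 2Q).
1 − 2P − Q = 0.3359, giving −½ ln(0.3359) = 0.545471.
1 − 2Q = 0.7534, giving −¼ ln(0.7534) = 0.070790.
d = 0.545471 + 0.070790 = 0.616261.
Under a molecular clock d = 2μt, so t = d/(2μ) = 0.616261 / (2 × 9.6 × 10^-10) = 320.97 million years.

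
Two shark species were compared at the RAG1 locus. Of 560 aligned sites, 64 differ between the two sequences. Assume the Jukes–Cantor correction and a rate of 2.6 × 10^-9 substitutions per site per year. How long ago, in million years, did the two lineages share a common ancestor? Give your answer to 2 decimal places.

p = 64/560 ≈ 0.114286.
d = −(3/4) ln(1 − 4p/3) = −0.75 ln(1 − 0.152381) = −0.75 ln(0.847619)
  = −0.75 × (-0.165324) = 0.123993 substitutions/site.
Under a molecular clock d = 2μt, so t = d/(2μ) = 0.123993 / (2 × 2.6 × 10^-9) = 23.84 million years.

23.84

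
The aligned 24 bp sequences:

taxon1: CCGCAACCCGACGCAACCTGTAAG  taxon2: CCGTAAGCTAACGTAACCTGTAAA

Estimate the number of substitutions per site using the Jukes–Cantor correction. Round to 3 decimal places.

0.304

The sequences differ at 6 of 24 sites (4, 7, 9, 10, 14, 24), so p = 6/24 = 0.25.
d = −(3/4) ln(1 − 4p/3) = −0.75 ln(1 − 0.333333) = −0.75 ln(0.666667)
  = −0.75 × (-0.405465) = 0.304099 substitutions/site.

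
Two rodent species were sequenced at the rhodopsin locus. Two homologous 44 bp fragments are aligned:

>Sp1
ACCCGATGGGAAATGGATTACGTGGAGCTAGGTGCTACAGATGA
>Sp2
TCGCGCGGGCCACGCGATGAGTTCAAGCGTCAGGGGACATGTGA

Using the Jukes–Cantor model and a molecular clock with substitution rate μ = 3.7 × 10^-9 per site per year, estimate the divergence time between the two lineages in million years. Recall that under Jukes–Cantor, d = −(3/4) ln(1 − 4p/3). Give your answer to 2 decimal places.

The sequences differ at 23 of 44 sites, so p = 23/44 ≈ 0.522727.
d = −(3/4) ln(1 − 4p/3) = −0.75 ln(1 − 0.696969) = −0.75 ln(0.303031)
  = −0.75 × (-1.193920) = 0.895440 substitutions/site.
Under a molecular clock d = 2μt, so t = d/(2μ) = 0.895440 / (2 × 3.7 × 10^-9) = 121.01 million years.

121.01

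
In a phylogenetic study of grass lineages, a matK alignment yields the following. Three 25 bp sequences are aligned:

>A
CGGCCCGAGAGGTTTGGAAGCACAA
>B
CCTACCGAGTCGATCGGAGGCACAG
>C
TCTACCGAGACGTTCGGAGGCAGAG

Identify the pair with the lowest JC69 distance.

A–B: 9/25 differ, p = 0.360, d = 0.490.
A–C: 9/25 differ, p = 0.360, d = 0.490.
B–C: 4/25 differ, p = 0.160, d = 0.180.
The smallest distance is between B and C.

B and C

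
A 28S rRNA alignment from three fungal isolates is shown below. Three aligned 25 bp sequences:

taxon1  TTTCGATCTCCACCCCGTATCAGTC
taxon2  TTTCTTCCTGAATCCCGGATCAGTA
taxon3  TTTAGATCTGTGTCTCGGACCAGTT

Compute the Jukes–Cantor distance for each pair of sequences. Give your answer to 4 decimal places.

taxon1–taxon2: 8/25 sites differ → p = 0.32, d = −0.75 ln(1 − 0.426667) = 0.417216 ≈ 0.4172.
taxon1–taxon3: 9/25 sites differ → p = 0.36, d = −0.75 ln(1 − 0.48) = 0.490445 ≈ 0.4904.
taxon2–taxon3: 9/25 sites differ → p = 0.36, d = −0.75 ln(1 − 0.48) = 0.490445 ≈ 0.4904.

d(taxon1,taxon2) = 0.4172, d(taxon1,taxon3) = 0.4904, d(taxon2,taxon3) = 0.4904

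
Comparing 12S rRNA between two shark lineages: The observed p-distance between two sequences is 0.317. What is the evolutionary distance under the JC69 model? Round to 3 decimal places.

d = −(3/4) ln(1 − 4p/3) = −0.75 ln(1 − 0.422667) = −0.75 ln(0.577333)
  = −0.75 × (-0.549336) = 0.412002 substitutions/site.

0.412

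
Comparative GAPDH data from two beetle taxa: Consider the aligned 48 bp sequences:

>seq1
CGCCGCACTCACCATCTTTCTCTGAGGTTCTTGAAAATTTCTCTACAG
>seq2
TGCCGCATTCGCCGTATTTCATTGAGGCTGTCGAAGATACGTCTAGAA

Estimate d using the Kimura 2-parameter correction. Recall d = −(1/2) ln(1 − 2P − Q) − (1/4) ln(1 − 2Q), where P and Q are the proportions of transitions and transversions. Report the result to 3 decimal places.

Of 48 sites, 10 differences are transitions and 6 are transversions, so P = 10/48 ≈ 0.208333 and Q = 6/48 = 0.125.
Under the Kimura two-parameter model, d = −½ ln(1 − 2P − Q) − ¼ ln(1 − 2Q).
1 − 2P − Q = 0.458334, giving −½ ln(0.458334) = 0.390079.
1 − 2Q = 0.75, giving −¼ ln(0.75) = 0.071921.
d = 0.390079 + 0.071921 = 0.462000.

0.462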